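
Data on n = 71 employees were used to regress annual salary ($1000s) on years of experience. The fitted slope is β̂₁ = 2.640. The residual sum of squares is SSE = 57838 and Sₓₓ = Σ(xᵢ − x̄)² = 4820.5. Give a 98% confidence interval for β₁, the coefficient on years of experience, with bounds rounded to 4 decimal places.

(1.6469, 3.6331)

MSE = SSE/(n − 2) = 57838/69 = 838.232.
SE(β̂₁) = √(MSE/Sₓₓ) = √(838.232/4820.5) = 0.417.
df = n − 2 = 69.
t* = t_{0.01, 69} = 2.381615.
Margin = t* × SE = 2.381615 × 0.417 = 0.993133.
CI: 2.640 ± 0.993133 → (1.6469, 3.6331).
With 98% confidence, each one-unit increase in years of experience is associated with a change of between 1.6469 and 3.6331 $1000s in annual salary.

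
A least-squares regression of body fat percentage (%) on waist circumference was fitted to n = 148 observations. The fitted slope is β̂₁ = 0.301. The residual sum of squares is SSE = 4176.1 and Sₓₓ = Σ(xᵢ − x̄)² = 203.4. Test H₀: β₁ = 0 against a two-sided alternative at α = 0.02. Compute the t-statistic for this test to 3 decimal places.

t = 0.803

MSE = SSE/(n − 2) = 4176.1/146 = 28.6034.
SE(β̂₁) = √(MSE/Sₓₓ) = √(28.6034/203.4) = 0.375002.
t = 0.301 / 0.375002 = 0.803.
df = n − 2 = 146.
Two-sided p ≈ 0.4235, which is ≥ 0.02, so fail to reject H₀.
The data do not give significant evidence of an association between waist circumference and body fat percentage.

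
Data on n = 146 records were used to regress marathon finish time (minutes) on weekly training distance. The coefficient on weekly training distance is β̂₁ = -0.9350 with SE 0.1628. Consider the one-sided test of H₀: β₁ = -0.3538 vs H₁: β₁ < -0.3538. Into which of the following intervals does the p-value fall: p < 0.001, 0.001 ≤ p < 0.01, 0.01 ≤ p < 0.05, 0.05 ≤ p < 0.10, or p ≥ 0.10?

p < 0.001

t = (-0.9350 − (-0.3538)) / 0.1628 = -3.570.
df = n − 2 = 146 − 2 = 144.
One-sided p = P(T_{144} < t) ≈ 0.0002.
So p < 0.001.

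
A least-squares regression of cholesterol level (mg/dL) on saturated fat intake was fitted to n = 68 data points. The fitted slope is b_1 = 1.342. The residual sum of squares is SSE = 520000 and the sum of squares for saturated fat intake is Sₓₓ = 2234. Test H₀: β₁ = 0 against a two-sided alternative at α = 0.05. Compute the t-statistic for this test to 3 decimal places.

MSE = SSE/(n − 2) = 520000/66 = 7878.79.
SE(b_1) = √(MSE/Sₓₓ) = √(7878.79/2234) = 1.87797.
t = 1.342 / 1.87797 = 0.715.
df = n − 2 = 66.
Two-sided p ≈ 0.4774, which is ≥ 0.05, so fail to reject H₀.
The data do not give significant evidence of an association between saturated fat intake and cholesterol level.

t = 0.715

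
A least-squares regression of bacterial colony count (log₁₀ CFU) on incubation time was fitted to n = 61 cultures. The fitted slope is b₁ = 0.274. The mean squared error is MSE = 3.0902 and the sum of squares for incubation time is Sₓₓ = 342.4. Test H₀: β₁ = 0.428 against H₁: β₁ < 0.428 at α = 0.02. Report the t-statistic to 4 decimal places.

t = -1.6210

SE(b₁) = √(MSE/Sₓₓ) = √(3.0902/342.4) = 0.0950006.
t = (0.274 − 0.428) / 0.0950006 = -1.6210.
df = n − 2 = 59.
One-sided p ≈ 0.0552, which is ≥ 0.02, so fail to reject H₀.
The data do not give significant evidence that the true slope on incubation time is below 0.428 log₁₀ CFU per unit.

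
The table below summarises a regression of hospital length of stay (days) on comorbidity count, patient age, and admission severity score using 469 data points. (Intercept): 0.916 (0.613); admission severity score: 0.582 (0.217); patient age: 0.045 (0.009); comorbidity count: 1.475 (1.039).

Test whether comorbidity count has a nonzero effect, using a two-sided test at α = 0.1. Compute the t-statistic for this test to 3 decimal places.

Read off: b = 1.475, SE = 1.039 for comorbidity count.
H₀: β₁ = 0 vs H₁: β₁ ≠ 0.
t = 1.475 / 1.039 = 1.420.
df = n − k − 1 = 469 − 3 − 1 = 465.
Two-sided p ≈ 0.1564, which is ≥ 0.1, so fail to reject H₀.
The data do not give significant evidence of an association between comorbidity count and hospital length of stay, after adjusting for the other predictors.

t = 1.420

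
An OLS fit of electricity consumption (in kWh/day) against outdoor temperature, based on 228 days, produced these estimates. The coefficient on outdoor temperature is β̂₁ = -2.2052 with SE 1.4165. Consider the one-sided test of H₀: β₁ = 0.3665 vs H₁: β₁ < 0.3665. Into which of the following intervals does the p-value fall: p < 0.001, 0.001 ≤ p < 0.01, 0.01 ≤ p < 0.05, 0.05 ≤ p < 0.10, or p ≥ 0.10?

0.01 ≤ p < 0.05

t = (-2.2052 − 0.3665) / 1.4165 = -1.816.
df = n − 2 = 228 − 2 = 226.
One-sided p = P(T_{226} < t) ≈ 0.0354.
So 0.01 ≤ p < 0.05.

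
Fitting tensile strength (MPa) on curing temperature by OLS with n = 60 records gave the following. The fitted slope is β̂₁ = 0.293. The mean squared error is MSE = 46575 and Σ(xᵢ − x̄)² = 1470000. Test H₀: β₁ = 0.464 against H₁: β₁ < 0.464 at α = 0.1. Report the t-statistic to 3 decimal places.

t = -0.961

SE(β̂₁) = √(MSE/Sₓₓ) = √(46575/1470000) = 0.177999.
t = (0.293 − 0.464) / 0.177999 = -0.961.
df = n − 2 = 58.
One-sided p ≈ 0.1704, which is ≥ 0.1, so fail to reject H₀.
The data do not give significant evidence that the true slope on curing temperature is below 0.464 MPa per unit.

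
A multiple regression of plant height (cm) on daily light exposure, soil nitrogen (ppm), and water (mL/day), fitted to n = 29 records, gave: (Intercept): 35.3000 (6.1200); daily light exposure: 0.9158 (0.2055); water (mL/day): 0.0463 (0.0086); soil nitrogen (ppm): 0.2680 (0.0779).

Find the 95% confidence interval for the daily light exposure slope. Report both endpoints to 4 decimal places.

Read off: b = 0.9158, SE = 0.2055 for daily light exposure.
df = n − k − 1 = 29 − 3 − 1 = 25.
t* = t_{0.025, 25} = 2.059539.
Margin = t* × SE = 2.059539 × 0.2055 = 0.423235.
CI: 0.9158 ± 0.423235 → (0.4926, 1.3390).

(0.4926, 1.3390)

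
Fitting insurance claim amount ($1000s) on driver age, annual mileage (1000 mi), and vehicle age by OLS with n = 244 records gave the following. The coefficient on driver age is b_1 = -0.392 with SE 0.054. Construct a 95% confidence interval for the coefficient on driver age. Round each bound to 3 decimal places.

(-0.498, -0.286)

df = n − k − 1 = 244 − 3 − 1 = 240.
t* = t_{0.025, 240} = 1.969898.
Margin = t* × SE = 1.969898 × 0.054 = 0.10637.
CI: -0.392 ± 0.10637 → (-0.498, -0.286).
With 95% confidence, each one-unit increase in driver age is associated with a change of between -0.498 and -0.286 $1000s in insurance claim amount, holding the other predictors fixed.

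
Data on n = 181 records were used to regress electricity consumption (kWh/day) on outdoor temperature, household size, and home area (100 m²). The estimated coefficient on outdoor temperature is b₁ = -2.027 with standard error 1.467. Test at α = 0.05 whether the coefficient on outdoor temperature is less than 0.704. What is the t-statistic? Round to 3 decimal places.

t = -1.862

H₀: β₁ = 0.704 vs H₁: β₁ < 0.704.
t = (b₁ − β₁⁰)/SE = (-2.027 − 0.704) / 1.467 = -1.862.
df = n − k − 1 = 181 − 3 − 1 = 177.
One-sided p ≈ 0.0322, which is < 0.05, so reject H₀.
There is evidence that the true slope on outdoor temperature is below 0.704 kWh/day per unit, holding the other predictors fixed.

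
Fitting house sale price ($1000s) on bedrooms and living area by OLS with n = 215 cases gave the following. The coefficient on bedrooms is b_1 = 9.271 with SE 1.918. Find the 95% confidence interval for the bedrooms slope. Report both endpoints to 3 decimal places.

(5.490, 13.052)

df = n − k − 1 = 215 − 2 − 1 = 212.
t* = t_{0.025, 212} = 1.971217.
Margin = t* × SE = 1.971217 × 1.918 = 3.78079.
CI: 9.271 ± 3.78079 → (5.490, 13.052).
With 95% confidence, each one-unit increase in bedrooms is associated with a change of between 5.490 and 13.052 $1000s in house sale price, holding the other predictors fixed.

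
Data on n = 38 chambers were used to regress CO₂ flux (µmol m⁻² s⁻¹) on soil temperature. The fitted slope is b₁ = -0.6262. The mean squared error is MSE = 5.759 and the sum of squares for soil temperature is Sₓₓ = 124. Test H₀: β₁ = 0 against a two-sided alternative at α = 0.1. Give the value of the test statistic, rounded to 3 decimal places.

SE(b₁) = √(MSE/Sₓₓ) = √(5.759/124) = 0.215508.
t = -0.6262 / 0.215508 = -2.906.
df = n − 2 = 36.
Two-sided p ≈ 0.0062, which is < 0.1, so reject H₀.
There is evidence that soil temperature is associated with CO₂ flux.

t = -2.906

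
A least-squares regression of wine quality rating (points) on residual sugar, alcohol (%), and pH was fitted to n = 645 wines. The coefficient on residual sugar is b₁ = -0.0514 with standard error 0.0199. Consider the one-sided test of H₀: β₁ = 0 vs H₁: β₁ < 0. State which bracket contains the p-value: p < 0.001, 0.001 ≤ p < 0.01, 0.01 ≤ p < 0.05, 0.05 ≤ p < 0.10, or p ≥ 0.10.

t = -0.0514 / 0.0199 = -2.583.
df = n − k − 1 = 645 − 3 − 1 = 641.
One-sided p = P(T_{641} < t) ≈ 0.0050.
So 0.001 ≤ p < 0.01.

0.001 ≤ p < 0.01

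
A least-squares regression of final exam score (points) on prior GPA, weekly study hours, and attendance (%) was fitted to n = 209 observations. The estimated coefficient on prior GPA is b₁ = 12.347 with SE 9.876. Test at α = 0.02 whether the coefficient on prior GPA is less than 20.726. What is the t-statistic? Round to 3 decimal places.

H₀: β₁ = 20.726 vs H₁: β₁ < 20.726.
t = (b₁ − β₁⁰)/SE = (12.347 − 20.726) / 9.876 = -0.848.
df = n − k − 1 = 209 − 3 − 1 = 205.
One-sided p ≈ 0.1986, which is ≥ 0.02, so fail to reject H₀.
The data do not give significant evidence that the true slope on prior GPA is below 20.726 points per unit, holding the other predictors fixed.

t = -0.848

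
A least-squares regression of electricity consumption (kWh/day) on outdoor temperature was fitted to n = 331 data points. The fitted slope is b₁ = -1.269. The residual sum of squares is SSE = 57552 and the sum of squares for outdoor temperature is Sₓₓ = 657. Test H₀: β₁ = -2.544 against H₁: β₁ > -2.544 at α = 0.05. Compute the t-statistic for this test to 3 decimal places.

MSE = SSE/(n − 2) = 57552/329 = 174.93.
SE(b₁) = √(MSE/Sₓₓ) = √(174.93/657) = 0.516.
t = (-1.269 − (-2.544)) / 0.516 = 2.471.
df = n − 2 = 329.
One-sided p ≈ 0.0070, which is < 0.05, so reject H₀.
There is evidence that the true slope on outdoor temperature exceeds -2.544 kWh/day per unit.

t = 2.471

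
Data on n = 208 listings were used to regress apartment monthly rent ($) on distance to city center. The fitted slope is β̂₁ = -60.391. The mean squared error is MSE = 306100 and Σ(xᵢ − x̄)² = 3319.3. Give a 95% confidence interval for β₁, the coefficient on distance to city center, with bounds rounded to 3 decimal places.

SE(β̂₁) = √(MSE/Sₓₓ) = √(306100/3319.3) = 9.60303.
df = n − 2 = 206.
t* = t_{0.025, 206} = 1.971547.
Margin = t* × SE = 1.971547 × 9.60303 = 18.93283.
CI: -60.391 ± 18.93283 → (-79.324, -41.458).
With 95% confidence, each one-unit increase in distance to city center is associated with a change of between -79.324 and -41.458 $ in apartment monthly rent.

(-79.324, -41.458)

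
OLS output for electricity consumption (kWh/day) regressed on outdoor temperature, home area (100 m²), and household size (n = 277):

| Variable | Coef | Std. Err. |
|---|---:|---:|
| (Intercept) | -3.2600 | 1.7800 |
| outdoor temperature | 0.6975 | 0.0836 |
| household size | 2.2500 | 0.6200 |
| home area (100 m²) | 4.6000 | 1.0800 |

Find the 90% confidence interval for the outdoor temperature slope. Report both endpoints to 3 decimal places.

(0.560, 0.835)

Read off: b = 0.6975, SE = 0.0836 for outdoor temperature.
df = n − k − 1 = 277 − 3 − 1 = 273.
t* = t_{0.05, 273} = 1.650454.
Margin = t* × SE = 1.650454 × 0.0836 = 0.13798.
CI: 0.6975 ± 0.13798 → (0.560, 0.835).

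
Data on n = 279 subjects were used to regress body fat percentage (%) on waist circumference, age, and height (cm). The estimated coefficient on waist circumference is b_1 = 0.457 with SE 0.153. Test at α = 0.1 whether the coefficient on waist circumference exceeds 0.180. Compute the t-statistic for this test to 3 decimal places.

t = 1.810

H₀: β₁ = 0.180 vs H₁: β₁ > 0.180.
t = (b_1 − β₁⁰)/SE = (0.457 − 0.180) / 0.153 = 1.810.
df = n − k − 1 = 279 − 3 − 1 = 275.
One-sided p ≈ 0.0357, which is < 0.1, so reject H₀.
There is evidence that the true slope on waist circumference exceeds 0.180 % per unit, holding the other predictors fixed.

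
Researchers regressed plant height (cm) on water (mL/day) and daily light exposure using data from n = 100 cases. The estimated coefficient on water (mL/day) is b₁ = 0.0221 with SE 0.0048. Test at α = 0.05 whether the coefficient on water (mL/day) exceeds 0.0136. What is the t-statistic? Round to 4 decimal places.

H₀: β₁ = 0.0136 vs H₁: β₁ > 0.0136.
t = (b₁ − β₁⁰)/SE = (0.0221 − 0.0136) / 0.0048 = 1.7708.
df = n − k − 1 = 100 − 2 − 1 = 97.
One-sided p ≈ 0.0399, which is < 0.05, so reject H₀.
There is evidence that the true slope on water (mL/day) exceeds 0.0136 cm per unit, holding the other predictors fixed.

t = 1.7708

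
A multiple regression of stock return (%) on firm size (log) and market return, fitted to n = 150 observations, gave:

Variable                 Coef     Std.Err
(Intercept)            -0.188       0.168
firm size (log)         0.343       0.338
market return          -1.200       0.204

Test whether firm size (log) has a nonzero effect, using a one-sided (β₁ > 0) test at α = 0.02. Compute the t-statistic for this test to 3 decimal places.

t = 1.015

Read off: b = 0.343, SE = 0.338 for firm size (log).
H₀: β₁ = 0 vs H₁: β₁ > 0.
t = 0.343 / 0.338 = 1.015.
df = n − k − 1 = 150 − 2 − 1 = 147.
One-sided p ≈ 0.1559, which is ≥ 0.02, so fail to reject H₀.
The data do not give significant evidence that the true slope on firm size (log) is positive, holding the other predictors fixed.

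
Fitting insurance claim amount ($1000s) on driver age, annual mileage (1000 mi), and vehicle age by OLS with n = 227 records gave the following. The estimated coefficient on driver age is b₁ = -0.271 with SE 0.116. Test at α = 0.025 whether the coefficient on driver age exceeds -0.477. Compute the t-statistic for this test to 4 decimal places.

t = 1.7759

H₀: β₁ = -0.477 vs H₁: β₁ > -0.477.
t = (b₁ − β₁⁰)/SE = (-0.271 − (-0.477)) / 0.116 = 1.7759.
df = n − k − 1 = 227 − 3 − 1 = 223.
One-sided p ≈ 0.0386, which is ≥ 0.025, so fail to reject H₀.
The data do not give significant evidence that the true slope on driver age exceeds -0.477 $1000s per unit, holding the other predictors fixed.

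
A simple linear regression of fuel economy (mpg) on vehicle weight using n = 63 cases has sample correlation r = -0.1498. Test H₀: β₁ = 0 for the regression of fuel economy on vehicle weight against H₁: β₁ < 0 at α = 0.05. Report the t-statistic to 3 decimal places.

t = r·√(n − 2)/√(1 − r²) = -0.1498·√61/√0.97756 = -1.183.
df = n − 2 = 61.
One-sided p ≈ 0.1206, which is ≥ 0.05, so fail to reject H₀.
The data do not give significant evidence of a linear association between vehicle weight and fuel economy.

t = -1.183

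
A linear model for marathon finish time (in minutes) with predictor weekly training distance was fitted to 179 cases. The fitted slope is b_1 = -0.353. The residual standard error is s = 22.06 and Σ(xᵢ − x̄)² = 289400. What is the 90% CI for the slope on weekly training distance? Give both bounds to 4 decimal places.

(-0.4208, -0.2852)

SE(b_1) = s/√Sₓₓ = 22.06/√289400 = 0.0410068.
df = n − 2 = 177.
t* = t_{0.05, 177} = 1.653508.
Margin = t* × SE = 1.653508 × 0.0410068 = 0.067805.
CI: -0.353 ± 0.067805 → (-0.4208, -0.2852).
With 90% confidence, each one-unit increase in weekly training distance is associated with a change of between -0.4208 and -0.2852 minutes in marathon finish time.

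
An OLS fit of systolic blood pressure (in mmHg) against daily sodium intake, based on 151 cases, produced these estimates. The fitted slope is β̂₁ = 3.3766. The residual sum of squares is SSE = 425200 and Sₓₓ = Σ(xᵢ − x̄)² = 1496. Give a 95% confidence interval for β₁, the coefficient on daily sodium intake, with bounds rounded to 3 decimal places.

(0.647, 6.106)

MSE = SSE/(n − 2) = 425200/149 = 2853.69.
SE(β̂₁) = √(MSE/Sₓₓ) = √(2853.69/1496) = 1.38114.
df = n − 2 = 149.
t* = t_{0.025, 149} = 1.976013.
Margin = t* × SE = 1.976013 × 1.38114 = 2.72915.
CI: 3.3766 ± 2.72915 → (0.647, 6.106).
With 95% confidence, each one-unit increase in daily sodium intake is associated with a change of between 0.647 and 6.106 mmHg in systolic blood pressure.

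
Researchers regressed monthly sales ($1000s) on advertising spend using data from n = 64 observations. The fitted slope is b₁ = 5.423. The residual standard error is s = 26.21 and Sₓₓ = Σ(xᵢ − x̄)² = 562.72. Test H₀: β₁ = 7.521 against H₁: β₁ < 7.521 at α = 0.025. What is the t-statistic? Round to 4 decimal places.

t = -1.8988

SE(b₁) = s/√Sₓₓ = 26.21/√562.72 = 1.10489.
t = (5.423 − 7.521) / 1.10489 = -1.8988.
df = n − 2 = 62.
One-sided p ≈ 0.0311, which is ≥ 0.025, so fail to reject H₀.
The data do not give significant evidence that the true slope on advertising spend is below 7.521 $1000s per unit.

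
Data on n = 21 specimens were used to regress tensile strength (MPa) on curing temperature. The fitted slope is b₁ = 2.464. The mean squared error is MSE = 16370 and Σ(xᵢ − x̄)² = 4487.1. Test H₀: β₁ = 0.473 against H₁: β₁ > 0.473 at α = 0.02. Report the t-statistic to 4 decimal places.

t = 1.0424

SE(b₁) = √(MSE/Sₓₓ) = √(16370/4487.1) = 1.91004.
t = (2.464 − 0.473) / 1.91004 = 1.0424.
df = n − 2 = 19.
One-sided p ≈ 0.1552, which is ≥ 0.02, so fail to reject H₀.
The data do not give significant evidence that the true slope on curing temperature exceeds 0.473 MPa per unit.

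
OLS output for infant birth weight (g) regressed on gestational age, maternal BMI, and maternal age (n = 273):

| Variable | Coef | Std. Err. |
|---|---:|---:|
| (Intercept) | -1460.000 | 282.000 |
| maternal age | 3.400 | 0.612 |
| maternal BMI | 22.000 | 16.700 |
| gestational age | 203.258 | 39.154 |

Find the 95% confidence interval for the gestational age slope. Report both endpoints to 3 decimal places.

(126.171, 280.345)

Read off: b = 203.258, SE = 39.154 for gestational age.
df = n − k − 1 = 273 − 3 − 1 = 269.
t* = t_{0.025, 269} = 1.968822.
Margin = t* × SE = 1.968822 × 39.154 = 77.08726.
CI: 203.258 ± 77.08726 → (126.171, 280.345).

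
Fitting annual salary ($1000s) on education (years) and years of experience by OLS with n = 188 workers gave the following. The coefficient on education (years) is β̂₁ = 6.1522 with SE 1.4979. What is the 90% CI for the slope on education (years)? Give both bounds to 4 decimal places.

df = n − k − 1 = 188 − 2 − 1 = 185.
t* = t_{0.05, 185} = 1.653132.
Margin = t* × SE = 1.653132 × 1.4979 = 2.476226.
CI: 6.1522 ± 2.476226 → (3.6760, 8.6284).
With 90% confidence, each one-unit increase in education (years) is associated with a change of between 3.6760 and 8.6284 $1000s in annual salary, holding the other predictors fixed.

(3.6760, 8.6284)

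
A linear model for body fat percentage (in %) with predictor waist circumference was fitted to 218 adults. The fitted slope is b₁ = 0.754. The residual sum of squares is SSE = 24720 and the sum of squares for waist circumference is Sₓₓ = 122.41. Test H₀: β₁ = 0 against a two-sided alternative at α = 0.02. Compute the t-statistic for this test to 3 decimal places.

t = 0.780

MSE = SSE/(n − 2) = 24720/216 = 114.444.
SE(b₁) = √(MSE/Sₓₓ) = √(114.444/122.41) = 0.966916.
t = 0.754 / 0.966916 = 0.780.
df = n − 2 = 216.
Two-sided p ≈ 0.4364, which is ≥ 0.02, so fail to reject H₀.
The data do not give significant evidence of an association between waist circumference and body fat percentage.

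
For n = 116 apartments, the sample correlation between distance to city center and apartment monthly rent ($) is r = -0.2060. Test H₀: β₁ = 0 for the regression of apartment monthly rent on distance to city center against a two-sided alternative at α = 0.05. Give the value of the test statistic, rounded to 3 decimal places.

t = -2.248

t = r·√(n − 2)/√(1 − r²) = -0.2060·√114/√0.957564 = -2.248.
df = n − 2 = 114.
Two-sided p ≈ 0.0265, which is < 0.05, so reject H₀.
There is evidence of a linear association between distance to city center and apartment monthly rent.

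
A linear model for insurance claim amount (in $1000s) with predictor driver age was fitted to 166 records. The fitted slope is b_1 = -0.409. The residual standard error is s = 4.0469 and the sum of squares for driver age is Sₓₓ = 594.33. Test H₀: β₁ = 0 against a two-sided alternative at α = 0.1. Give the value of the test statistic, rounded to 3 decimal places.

t = -2.464

SE(b_1) = s/√Sₓₓ = 4.0469/√594.33 = 0.166.
t = -0.409 / 0.166 = -2.464.
df = n − 2 = 164.
Two-sided p ≈ 0.0148, which is < 0.1, so reject H₀.
There is evidence that driver age is associated with insurance claim amount.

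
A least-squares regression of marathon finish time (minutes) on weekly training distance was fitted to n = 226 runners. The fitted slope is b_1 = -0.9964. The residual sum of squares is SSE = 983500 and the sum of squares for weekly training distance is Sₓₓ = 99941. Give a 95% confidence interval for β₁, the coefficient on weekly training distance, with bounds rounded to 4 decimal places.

(-1.4094, -0.5834)

MSE = SSE/(n − 2) = 983500/224 = 4390.62.
SE(b_1) = √(MSE/Sₓₓ) = √(4390.62/99941) = 0.2096.
df = n − 2 = 224.
t* = t_{0.025, 224} = 1.970611.
Margin = t* × SE = 1.970611 × 0.2096 = 0.413040.
CI: -0.9964 ± 0.413040 → (-1.4094, -0.5834).
With 95% confidence, each one-unit increase in weekly training distance is associated with a change of between -1.4094 and -0.5834 minutes in marathon finish time.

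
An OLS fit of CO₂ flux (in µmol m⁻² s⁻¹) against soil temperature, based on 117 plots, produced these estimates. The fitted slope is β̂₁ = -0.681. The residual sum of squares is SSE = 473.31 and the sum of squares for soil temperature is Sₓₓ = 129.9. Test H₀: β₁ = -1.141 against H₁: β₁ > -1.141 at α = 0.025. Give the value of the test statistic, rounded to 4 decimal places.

t = 2.5843

MSE = SSE/(n − 2) = 473.31/115 = 4.11574.
SE(β̂₁) = √(MSE/Sₓₓ) = √(4.11574/129.9) = 0.178.
t = (-0.681 − (-1.141)) / 0.178 = 2.5843.
df = n − 2 = 115.
One-sided p ≈ 0.0055, which is < 0.025, so reject H₀.
There is evidence that the true slope on soil temperature exceeds -1.141 µmol m⁻² s⁻¹ per unit.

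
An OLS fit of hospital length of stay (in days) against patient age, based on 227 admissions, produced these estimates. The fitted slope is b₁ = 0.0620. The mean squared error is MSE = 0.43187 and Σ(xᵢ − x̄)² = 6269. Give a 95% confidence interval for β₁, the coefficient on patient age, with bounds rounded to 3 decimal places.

(0.046, 0.078)

SE(b₁) = √(MSE/Sₓₓ) = √(0.43187/6269) = 0.00829999.
df = n − 2 = 225.
t* = t_{0.025, 225} = 1.970563.
Margin = t* × SE = 1.970563 × 0.00829999 = 0.01636.
CI: 0.0620 ± 0.01636 → (0.046, 0.078).
With 95% confidence, each one-unit increase in patient age is associated with a change of between 0.046 and 0.078 days in hospital length of stay.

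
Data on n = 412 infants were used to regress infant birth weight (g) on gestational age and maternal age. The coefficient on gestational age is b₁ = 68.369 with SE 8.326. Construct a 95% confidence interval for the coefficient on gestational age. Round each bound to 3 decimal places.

df = n − k − 1 = 412 − 2 − 1 = 409.
t* = t_{0.025, 409} = 1.965781.
Margin = t* × SE = 1.965781 × 8.326 = 16.36709.
CI: 68.369 ± 16.36709 → (52.002, 84.736).
With 95% confidence, each one-unit increase in gestational age is associated with a change of between 52.002 and 84.736 g in infant birth weight, holding the other predictors fixed.

(52.002, 84.736)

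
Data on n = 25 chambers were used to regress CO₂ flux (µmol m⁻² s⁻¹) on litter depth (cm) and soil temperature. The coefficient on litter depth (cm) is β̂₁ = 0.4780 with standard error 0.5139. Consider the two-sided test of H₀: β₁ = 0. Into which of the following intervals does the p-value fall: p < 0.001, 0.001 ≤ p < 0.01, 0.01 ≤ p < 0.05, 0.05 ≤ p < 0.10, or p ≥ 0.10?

p ≥ 0.10

t = 0.4780 / 0.5139 = 0.930.
df = n − k − 1 = 25 − 2 − 1 = 22.
Two-sided p = 2·P(T_{22} > |t|) ≈ 0.3624.
So p ≥ 0.10.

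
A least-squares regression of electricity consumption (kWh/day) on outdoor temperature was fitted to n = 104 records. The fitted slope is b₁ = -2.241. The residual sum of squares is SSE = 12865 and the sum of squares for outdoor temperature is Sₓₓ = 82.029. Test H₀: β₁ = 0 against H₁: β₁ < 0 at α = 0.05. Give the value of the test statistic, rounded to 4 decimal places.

MSE = SSE/(n − 2) = 12865/102 = 126.127.
SE(b₁) = √(MSE/Sₓₓ) = √(126.127/82.029) = 1.24.
t = -2.241 / 1.24 = -1.8073.
df = n − 2 = 102.
One-sided p ≈ 0.0368, which is < 0.05, so reject H₀.
There is evidence that the true slope on outdoor temperature is negative.

t = -1.8073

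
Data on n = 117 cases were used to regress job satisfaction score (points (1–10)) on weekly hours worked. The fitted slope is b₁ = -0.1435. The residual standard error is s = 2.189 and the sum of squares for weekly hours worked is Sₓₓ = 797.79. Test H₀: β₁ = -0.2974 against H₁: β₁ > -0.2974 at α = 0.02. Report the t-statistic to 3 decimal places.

t = 1.986

SE(b₁) = s/√Sₓₓ = 2.189/√797.79 = 0.0775.
t = (-0.1435 − (-0.2974)) / 0.0775 = 1.986.
df = n − 2 = 115.
One-sided p ≈ 0.0247, which is ≥ 0.02, so fail to reject H₀.
The data do not give significant evidence that the true slope on weekly hours worked exceeds -0.2974 points (1–10) per unit.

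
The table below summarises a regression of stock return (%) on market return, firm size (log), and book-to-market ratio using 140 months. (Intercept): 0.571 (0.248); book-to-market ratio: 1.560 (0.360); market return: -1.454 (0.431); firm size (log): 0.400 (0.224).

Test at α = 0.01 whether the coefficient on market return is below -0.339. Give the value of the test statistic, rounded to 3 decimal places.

t = -2.587

Read off: b = -1.454, SE = 0.431 for market return.
H₀: β₁ = -0.339 vs H₁: β₁ < -0.339.
t = (-1.454 − (-0.339)) / 0.431 = -2.587.
df = n − k − 1 = 140 − 3 − 1 = 136.
One-sided p ≈ 0.0054, which is < 0.01, so reject H₀.
There is evidence that the true slope on market return is below -0.339 % per unit, holding the other predictors fixed.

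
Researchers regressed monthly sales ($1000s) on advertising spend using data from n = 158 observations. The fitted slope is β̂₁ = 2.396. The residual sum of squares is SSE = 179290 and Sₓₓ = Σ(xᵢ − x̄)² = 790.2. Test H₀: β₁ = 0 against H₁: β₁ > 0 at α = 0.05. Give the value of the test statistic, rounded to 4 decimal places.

MSE = SSE/(n − 2) = 179290/156 = 1149.29.
SE(β̂₁) = √(MSE/Sₓₓ) = √(1149.29/790.2) = 1.206.
t = 2.396 / 1.206 = 1.9867.
df = n − 2 = 156.
One-sided p ≈ 0.0244, which is < 0.05, so reject H₀.
There is evidence that the true slope on advertising spend is positive.

t = 1.9867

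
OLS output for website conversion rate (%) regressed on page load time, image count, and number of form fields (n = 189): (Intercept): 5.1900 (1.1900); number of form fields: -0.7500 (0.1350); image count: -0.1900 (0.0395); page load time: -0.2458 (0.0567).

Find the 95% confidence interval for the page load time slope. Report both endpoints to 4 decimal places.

Read off: b = -0.2458, SE = 0.0567 for page load time.
df = n − k − 1 = 189 − 3 − 1 = 185.
t* = t_{0.025, 185} = 1.97287.
Margin = t* × SE = 1.97287 × 0.0567 = 0.111862.
CI: -0.2458 ± 0.111862 → (-0.3577, -0.1339).

(-0.3577, -0.1339)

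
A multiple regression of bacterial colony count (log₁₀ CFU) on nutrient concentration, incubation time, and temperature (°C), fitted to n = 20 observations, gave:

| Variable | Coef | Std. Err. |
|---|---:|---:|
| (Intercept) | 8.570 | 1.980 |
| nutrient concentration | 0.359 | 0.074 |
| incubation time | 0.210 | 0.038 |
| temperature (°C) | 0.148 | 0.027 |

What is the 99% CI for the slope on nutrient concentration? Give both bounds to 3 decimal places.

(0.143, 0.575)

Read off: b = 0.359, SE = 0.074 for nutrient concentration.
df = n − k − 1 = 20 − 3 − 1 = 16.
t* = t_{0.005, 16} = 2.920782.
Margin = t* × SE = 2.920782 × 0.074 = 0.21614.
CI: 0.359 ± 0.21614 → (0.143, 0.575).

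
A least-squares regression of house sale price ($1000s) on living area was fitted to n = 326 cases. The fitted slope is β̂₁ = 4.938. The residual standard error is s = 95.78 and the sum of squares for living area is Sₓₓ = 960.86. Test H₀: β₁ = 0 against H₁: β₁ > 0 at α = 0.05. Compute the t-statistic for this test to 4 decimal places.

t = 1.5981

SE(β̂₁) = s/√Sₓₓ = 95.78/√960.86 = 3.0899.
t = 4.938 / 3.0899 = 1.5981.
df = n − 2 = 324.
One-sided p ≈ 0.0555, which is ≥ 0.05, so fail to reject H₀.
The data do not give significant evidence that the true slope on living area is positive.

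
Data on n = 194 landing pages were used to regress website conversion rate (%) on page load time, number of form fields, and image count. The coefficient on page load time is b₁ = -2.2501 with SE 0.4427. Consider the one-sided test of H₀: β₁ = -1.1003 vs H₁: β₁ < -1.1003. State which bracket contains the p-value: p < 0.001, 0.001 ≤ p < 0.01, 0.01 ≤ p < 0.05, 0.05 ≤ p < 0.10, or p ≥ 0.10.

0.001 ≤ p < 0.01

t = (-2.2501 − (-1.1003)) / 0.4427 = -2.597.
df = n − k − 1 = 194 − 3 − 1 = 190.
One-sided p = P(T_{190} < t) ≈ 0.0051.
So 0.001 ≤ p < 0.01.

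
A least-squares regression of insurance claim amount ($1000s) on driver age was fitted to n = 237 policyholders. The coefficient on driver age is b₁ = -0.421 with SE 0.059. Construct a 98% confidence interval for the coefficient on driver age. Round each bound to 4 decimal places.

df = n − 2 = 237 − 2 = 235.
t* = t_{0.01, 235} = 2.34232.
Margin = t* × SE = 2.34232 × 0.059 = 0.138197.
CI: -0.421 ± 0.138197 → (-0.5592, -0.2828).
With 98% confidence, each one-unit increase in driver age is associated with a change of between -0.5592 and -0.2828 $1000s in insurance claim amount.

(-0.5592, -0.2828)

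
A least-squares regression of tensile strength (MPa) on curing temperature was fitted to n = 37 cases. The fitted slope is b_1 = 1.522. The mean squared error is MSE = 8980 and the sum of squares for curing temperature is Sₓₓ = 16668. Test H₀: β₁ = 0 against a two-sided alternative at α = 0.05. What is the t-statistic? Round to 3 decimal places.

t = 2.074

SE(b_1) = √(MSE/Sₓₓ) = √(8980/16668) = 0.734001.
t = 1.522 / 0.734001 = 2.074.
df = n − 2 = 35.
Two-sided p ≈ 0.0455, which is < 0.05, so reject H₀.
There is evidence that curing temperature is associated with tensile strength.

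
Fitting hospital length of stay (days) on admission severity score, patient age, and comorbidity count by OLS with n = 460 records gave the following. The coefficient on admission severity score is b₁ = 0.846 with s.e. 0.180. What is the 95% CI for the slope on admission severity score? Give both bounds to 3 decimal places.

df = n − k − 1 = 460 − 3 − 1 = 456.
t* = t_{0.025, 456} = 1.96518.
Margin = t* × SE = 1.96518 × 0.180 = 0.35373.
CI: 0.846 ± 0.35373 → (0.492, 1.200).
With 95% confidence, each one-unit increase in admission severity score is associated with a change of between 0.492 and 1.200 days in hospital length of stay, holding the other predictors fixed.

(0.492, 1.200)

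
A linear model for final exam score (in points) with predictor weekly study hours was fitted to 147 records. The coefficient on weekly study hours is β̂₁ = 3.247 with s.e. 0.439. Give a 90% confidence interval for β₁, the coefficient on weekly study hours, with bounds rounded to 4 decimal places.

df = n − 2 = 147 − 2 = 145.
t* = t_{0.05, 145} = 1.65543.
Margin = t* × SE = 1.65543 × 0.439 = 0.726734.
CI: 3.247 ± 0.726734 → (2.5203, 3.9737).
With 90% confidence, each one-unit increase in weekly study hours is associated with a change of between 2.5203 and 3.9737 points in final exam score.

(2.5203, 3.9737)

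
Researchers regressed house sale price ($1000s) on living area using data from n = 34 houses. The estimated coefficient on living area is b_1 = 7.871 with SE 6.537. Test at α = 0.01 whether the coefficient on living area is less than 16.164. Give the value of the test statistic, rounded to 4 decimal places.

t = -1.2686

H₀: β₁ = 16.164 vs H₁: β₁ < 16.164.
t = (b_1 − β₁⁰)/SE = (7.871 − 16.164) / 6.537 = -1.2686.
df = n − 2 = 34 − 2 = 32.
One-sided p ≈ 0.1069, which is ≥ 0.01, so fail to reject H₀.
The data do not give significant evidence that the true slope on living area is below 16.164 $1000s per unit.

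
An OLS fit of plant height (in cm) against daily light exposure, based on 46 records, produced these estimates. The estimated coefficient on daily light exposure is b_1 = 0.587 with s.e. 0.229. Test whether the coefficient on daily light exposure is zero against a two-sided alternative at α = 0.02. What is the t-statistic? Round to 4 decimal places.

t = 2.5633

H₀: β₁ = 0 vs H₁: β₁ ≠ 0.
t = (b_1 − β₁⁰)/SE = 0.587 / 0.229 = 2.5633.
df = n − 2 = 46 − 2 = 44.
Two-sided p ≈ 0.0139, which is < 0.02, so reject H₀.
There is evidence that daily light exposure is associated with plant height.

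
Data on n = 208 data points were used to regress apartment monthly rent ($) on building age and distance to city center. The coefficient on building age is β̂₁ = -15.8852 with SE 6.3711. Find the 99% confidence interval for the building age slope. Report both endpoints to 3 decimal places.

(-32.450, 0.680)

df = n − k − 1 = 208 − 2 − 1 = 205.
t* = t_{0.005, 205} = 2.600024.
Margin = t* × SE = 2.600024 × 6.3711 = 16.56501.
CI: -15.8852 ± 16.56501 → (-32.450, 0.680).
With 99% confidence, each one-unit increase in building age is associated with a change of between -32.450 and 0.680 $ in apartment monthly rent, holding the other predictors fixed.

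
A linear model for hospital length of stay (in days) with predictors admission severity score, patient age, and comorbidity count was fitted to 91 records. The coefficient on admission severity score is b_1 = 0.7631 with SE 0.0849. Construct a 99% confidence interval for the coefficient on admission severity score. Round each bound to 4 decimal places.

(0.5395, 0.9867)

df = n − k − 1 = 91 − 3 − 1 = 87.
t* = t_{0.005, 87} = 2.633527.
Margin = t* × SE = 2.633527 × 0.0849 = 0.223586.
CI: 0.7631 ± 0.223586 → (0.5395, 0.9867).
With 99% confidence, each one-unit increase in admission severity score is associated with a change of between 0.5395 and 0.9867 days in hospital length of stay, holding the other predictors fixed.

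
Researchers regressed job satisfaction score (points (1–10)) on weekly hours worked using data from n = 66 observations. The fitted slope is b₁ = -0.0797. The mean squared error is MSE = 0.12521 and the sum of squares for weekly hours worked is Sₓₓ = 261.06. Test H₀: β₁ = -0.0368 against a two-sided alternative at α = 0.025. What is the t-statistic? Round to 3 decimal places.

SE(b₁) = √(MSE/Sₓₓ) = √(0.12521/261.06) = 0.0219003.
t = (-0.0797 − (-0.0368)) / 0.0219003 = -1.959.
df = n − 2 = 64.
Two-sided p ≈ 0.0545, which is ≥ 0.025, so fail to reject H₀.
The data are consistent with a true slope of -0.0368 points (1–10) per unit of weekly hours worked.

t = -1.959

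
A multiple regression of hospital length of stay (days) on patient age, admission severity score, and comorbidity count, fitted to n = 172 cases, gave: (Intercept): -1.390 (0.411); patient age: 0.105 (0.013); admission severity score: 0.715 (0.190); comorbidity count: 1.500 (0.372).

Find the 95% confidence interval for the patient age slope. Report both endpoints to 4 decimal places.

Read off: b = 0.105, SE = 0.013 for patient age.
df = n − k − 1 = 172 − 3 − 1 = 168.
t* = t_{0.025, 168} = 1.974185.
Margin = t* × SE = 1.974185 × 0.013 = 0.025664.
CI: 0.105 ± 0.025664 → (0.0793, 0.1307).

(0.0793, 0.1307)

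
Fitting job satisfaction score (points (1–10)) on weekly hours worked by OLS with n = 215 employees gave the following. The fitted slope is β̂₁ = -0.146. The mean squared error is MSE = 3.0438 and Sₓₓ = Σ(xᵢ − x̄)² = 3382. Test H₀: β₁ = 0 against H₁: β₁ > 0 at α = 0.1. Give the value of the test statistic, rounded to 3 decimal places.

SE(β̂₁) = √(MSE/Sₓₓ) = √(3.0438/3382) = 0.03.
t = -0.146 / 0.03 = -4.867.
df = n − 2 = 213.
One-sided p ≈ 1.0000, which is ≥ 0.1, so fail to reject H₀.
The data do not give significant evidence that the true slope on weekly hours worked is positive.

t = -4.867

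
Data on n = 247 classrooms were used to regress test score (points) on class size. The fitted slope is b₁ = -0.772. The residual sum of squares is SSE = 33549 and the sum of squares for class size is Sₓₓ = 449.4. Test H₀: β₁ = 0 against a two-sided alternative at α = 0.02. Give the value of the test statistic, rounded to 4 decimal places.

t = -1.3985

MSE = SSE/(n − 2) = 33549/245 = 136.935.
SE(b₁) = √(MSE/Sₓₓ) = √(136.935/449.4) = 0.552001.
t = -0.772 / 0.552001 = -1.3985.
df = n − 2 = 245.
Two-sided p ≈ 0.1632, which is ≥ 0.02, so fail to reject H₀.
The data do not give significant evidence of an association between class size and test score.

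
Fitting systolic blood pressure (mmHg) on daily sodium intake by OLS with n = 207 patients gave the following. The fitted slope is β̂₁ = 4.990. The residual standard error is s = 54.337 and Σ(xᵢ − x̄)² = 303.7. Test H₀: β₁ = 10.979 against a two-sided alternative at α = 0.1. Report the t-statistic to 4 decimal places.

t = -1.9208

SE(β̂₁) = s/√Sₓₓ = 54.337/√303.7 = 3.11798.
t = (4.990 − 10.979) / 3.11798 = -1.9208.
df = n − 2 = 205.
Two-sided p ≈ 0.0561, which is < 0.1, so reject H₀.
There is evidence that the true slope on daily sodium intake differs from 10.979 mmHg per unit.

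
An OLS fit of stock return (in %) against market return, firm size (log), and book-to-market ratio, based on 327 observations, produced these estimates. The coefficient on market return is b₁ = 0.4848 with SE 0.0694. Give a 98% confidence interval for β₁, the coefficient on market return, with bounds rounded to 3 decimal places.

df = n − k − 1 = 327 − 3 − 1 = 323.
t* = t_{0.01, 323} = 2.337948.
Margin = t* × SE = 2.337948 × 0.0694 = 0.16225.
CI: 0.4848 ± 0.16225 → (0.323, 0.647).
With 98% confidence, each one-unit increase in market return is associated with a change of between 0.323 and 0.647 % in stock return, holding the other predictors fixed.

(0.323, 0.647)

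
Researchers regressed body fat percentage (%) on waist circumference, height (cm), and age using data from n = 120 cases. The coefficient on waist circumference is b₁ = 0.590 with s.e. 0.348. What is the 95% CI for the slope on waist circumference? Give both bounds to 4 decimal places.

df = n − k − 1 = 120 − 3 − 1 = 116.
t* = t_{0.025, 116} = 1.980626.
Margin = t* × SE = 1.980626 × 0.348 = 0.689258.
CI: 0.590 ± 0.689258 → (-0.0993, 1.2793).
With 95% confidence, each one-unit increase in waist circumference is associated with a change of between -0.0993 and 1.2793 % in body fat percentage, holding the other predictors fixed.

(-0.0993, 1.2793)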